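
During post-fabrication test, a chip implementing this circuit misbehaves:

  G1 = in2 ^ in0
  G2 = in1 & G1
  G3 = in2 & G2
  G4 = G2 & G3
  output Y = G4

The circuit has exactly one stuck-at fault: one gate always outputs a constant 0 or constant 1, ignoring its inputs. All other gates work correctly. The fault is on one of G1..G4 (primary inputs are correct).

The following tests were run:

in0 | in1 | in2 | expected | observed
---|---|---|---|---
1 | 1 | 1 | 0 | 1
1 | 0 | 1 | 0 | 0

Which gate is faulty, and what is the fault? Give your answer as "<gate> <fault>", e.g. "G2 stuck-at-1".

G1 stuck-at-1

Fault-free values for test 1 (in0=1, in1=1, in2=1): G1=0, G2=0, G3=0, G4=0, giving Y=0. Observed 1.
Test 1: faults giving observed 1 are {G1 stuck-at-1, G2 stuck-at-1, G4 stuck-at-1}.
Test 2 (in0=1, in1=0, in2=1): fault-free G1=0, G2=0, G3=0, G4=0 → 0; observed 0. Eliminates G2 stuck-at-1, G4 stuck-at-1.
Only G1 stuck-at-1 is consistent with every test.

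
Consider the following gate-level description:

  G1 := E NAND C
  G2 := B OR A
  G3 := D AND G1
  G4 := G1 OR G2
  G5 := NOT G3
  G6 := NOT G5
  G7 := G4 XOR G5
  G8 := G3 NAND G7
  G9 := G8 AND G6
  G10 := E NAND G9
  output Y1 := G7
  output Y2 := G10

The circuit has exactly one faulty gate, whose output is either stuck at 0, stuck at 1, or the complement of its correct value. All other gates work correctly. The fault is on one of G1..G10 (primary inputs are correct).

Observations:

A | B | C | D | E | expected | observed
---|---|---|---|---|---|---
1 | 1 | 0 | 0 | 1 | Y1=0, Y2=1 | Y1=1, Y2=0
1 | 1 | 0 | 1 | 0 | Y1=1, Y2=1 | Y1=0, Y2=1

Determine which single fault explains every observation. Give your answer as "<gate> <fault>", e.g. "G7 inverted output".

G5 inverted output

Fault-free values for test 1 (A=1, B=1, C=0, D=0, E=1): G1=1, G2=1, G3=0, G4=1, G5=1, G6=0, G7=0, G8=1, G9=0, G10=1, giving Y1=0, Y2=1. Observed Y1=1, Y2=0.
Test 1: faults giving observed Y1=1, Y2=0 are {G5 stuck-at-0, G5 inverted output}.
Test 2 (A=1, B=1, C=0, D=1, E=0): fault-free G1=1, G2=1, G3=1, G4=1, G5=0, G6=1, G7=1, G8=0, G9=0, G10=1 → Y1=1, Y2=1; observed Y1=0, Y2=1. Eliminates G5 stuck-at-0.
Only G5 inverted output is consistent with every test.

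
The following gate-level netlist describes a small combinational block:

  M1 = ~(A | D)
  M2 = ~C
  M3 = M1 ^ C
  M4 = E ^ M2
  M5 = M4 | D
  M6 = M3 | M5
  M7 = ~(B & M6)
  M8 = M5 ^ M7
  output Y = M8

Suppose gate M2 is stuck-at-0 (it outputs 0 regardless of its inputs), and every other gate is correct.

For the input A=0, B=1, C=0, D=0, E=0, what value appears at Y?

0

Propagate with M2 forced: M1=1, M2=0 [stuck-at-0], M3=1, M4=0, M5=0, M6=1, M7=0, M8=0.
So Y = 0. (Without the fault it would be 1.)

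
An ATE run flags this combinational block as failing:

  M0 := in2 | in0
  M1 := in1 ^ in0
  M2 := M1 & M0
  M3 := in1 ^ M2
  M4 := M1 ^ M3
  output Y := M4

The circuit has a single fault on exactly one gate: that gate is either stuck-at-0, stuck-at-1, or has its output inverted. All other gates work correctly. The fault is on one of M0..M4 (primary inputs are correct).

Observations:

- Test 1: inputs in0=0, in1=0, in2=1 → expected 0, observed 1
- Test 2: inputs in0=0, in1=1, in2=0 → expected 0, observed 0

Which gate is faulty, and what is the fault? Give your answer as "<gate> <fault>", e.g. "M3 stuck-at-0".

Fault-free values for test 1 (in0=0, in1=0, in2=1): M0=1, M1=0, M2=0, M3=0, M4=0, giving Y=0. Observed 1.
Test 1: faults giving observed 1 are {M2 stuck-at-1, M2 inverted output, M3 stuck-at-1, M3 inverted output, M4 stuck-at-1, M4 inverted output}.
Test 2 (in0=0, in1=1, in2=0): fault-free M0=0, M1=1, M2=0, M3=1, M4=0 → 0; observed 0. Eliminates M2 stuck-at-1, M2 inverted output, M3 inverted output, M4 stuck-at-1, M4 inverted output.
Only M3 stuck-at-1 is consistent with every test.

M3 stuck-at-1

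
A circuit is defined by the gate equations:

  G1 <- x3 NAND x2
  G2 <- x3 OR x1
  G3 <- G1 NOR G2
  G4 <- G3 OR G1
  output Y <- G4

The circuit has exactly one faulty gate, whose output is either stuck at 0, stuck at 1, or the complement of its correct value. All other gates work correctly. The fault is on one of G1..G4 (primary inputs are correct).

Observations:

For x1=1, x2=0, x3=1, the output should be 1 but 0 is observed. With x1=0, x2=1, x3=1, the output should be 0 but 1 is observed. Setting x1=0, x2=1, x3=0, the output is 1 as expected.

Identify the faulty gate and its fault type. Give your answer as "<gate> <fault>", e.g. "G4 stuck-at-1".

G1 inverted output

Fault-free values for test 1 (x1=1, x2=0, x3=1): G1=1, G2=1, G3=0, G4=1, giving Y=1. Observed 0.
Test 1: faults giving observed 0 are {G1 stuck-at-0, G1 inverted output, G4 stuck-at-0, G4 inverted output}.
Test 2 (x1=0, x2=1, x3=1): fault-free G1=0, G2=1, G3=0, G4=0 → 0; observed 1. Eliminates G1 stuck-at-0, G4 stuck-at-0.
Test 3 (x1=0, x2=1, x3=0): fault-free G1=1, G2=0, G3=0, G4=1 → 1; observed 1. Eliminates G4 inverted output.
Only G1 inverted output is consistent with every test.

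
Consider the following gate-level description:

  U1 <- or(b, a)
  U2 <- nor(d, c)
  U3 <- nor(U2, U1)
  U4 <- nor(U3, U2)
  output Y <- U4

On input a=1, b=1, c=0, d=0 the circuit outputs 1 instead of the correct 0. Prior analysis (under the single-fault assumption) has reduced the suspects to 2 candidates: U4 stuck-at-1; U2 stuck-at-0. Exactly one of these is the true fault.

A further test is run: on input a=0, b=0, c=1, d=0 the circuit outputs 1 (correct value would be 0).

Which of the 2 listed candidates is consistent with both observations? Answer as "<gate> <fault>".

Evaluate each candidate on input a=0, b=0, c=1, d=0:
  U4 stuck-at-1: U1=0, U2=0, U3=1, U4=1 [stuck-at-1] → 1 — matches
  U2 stuck-at-0: U1=0, U2=0 [stuck-at-0], U3=1, U4=0 → 0 — eliminated
Only U4 stuck-at-1 reproduces the observed 1.

U4 stuck-at-1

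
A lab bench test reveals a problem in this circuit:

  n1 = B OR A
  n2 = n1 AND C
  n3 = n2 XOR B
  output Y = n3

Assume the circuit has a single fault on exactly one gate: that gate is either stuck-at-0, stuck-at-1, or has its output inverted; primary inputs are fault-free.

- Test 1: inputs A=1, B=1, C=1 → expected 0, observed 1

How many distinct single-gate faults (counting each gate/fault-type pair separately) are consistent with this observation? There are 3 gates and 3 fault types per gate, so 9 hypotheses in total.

6

Fault-free: n1=1, n2=1, n3=0 → 0. Observed 1.
  n1 stuck-at-0: output 1 ✓
  n1 stuck-at-1: output 0 ✗
  n1 inverted output: output 1 ✓
  n2 stuck-at-0: output 1 ✓
  n2 stuck-at-1: output 0 ✗
  n2 inverted output: output 1 ✓
  n3 stuck-at-0: output 0 ✗
  n3 stuck-at-1: output 1 ✓
  n3 inverted output: output 1 ✓
Consistent faults: {n1 stuck-at-0, n1 inverted output, n2 stuck-at-0, n2 inverted output, n3 stuck-at-1, n3 inverted output} — 6 in all.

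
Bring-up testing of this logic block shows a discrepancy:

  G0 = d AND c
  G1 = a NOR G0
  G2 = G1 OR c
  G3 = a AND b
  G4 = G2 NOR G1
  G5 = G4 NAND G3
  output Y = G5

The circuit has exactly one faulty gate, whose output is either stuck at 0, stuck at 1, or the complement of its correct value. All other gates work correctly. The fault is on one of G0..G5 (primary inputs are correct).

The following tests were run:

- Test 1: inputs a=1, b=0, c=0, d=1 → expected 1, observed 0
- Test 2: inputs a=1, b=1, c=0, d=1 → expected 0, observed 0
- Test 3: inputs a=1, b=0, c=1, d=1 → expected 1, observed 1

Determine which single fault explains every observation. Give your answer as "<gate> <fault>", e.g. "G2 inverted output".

Fault-free values for test 1 (a=1, b=0, c=0, d=1): G0=0, G1=0, G2=0, G3=0, G4=1, G5=1, giving Y=1. Observed 0.
Test 1: faults giving observed 0 are {G3 stuck-at-1, G3 inverted output, G5 stuck-at-0, G5 inverted output}.
Test 2 (a=1, b=1, c=0, d=1): fault-free G0=0, G1=0, G2=0, G3=1, G4=1, G5=0 → 0; observed 0. Eliminates G3 inverted output, G5 inverted output.
Test 3 (a=1, b=0, c=1, d=1): fault-free G0=1, G1=0, G2=1, G3=0, G4=0, G5=1 → 1; observed 1. Eliminates G5 stuck-at-0.
Only G3 stuck-at-1 is consistent with every test.

G3 stuck-at-1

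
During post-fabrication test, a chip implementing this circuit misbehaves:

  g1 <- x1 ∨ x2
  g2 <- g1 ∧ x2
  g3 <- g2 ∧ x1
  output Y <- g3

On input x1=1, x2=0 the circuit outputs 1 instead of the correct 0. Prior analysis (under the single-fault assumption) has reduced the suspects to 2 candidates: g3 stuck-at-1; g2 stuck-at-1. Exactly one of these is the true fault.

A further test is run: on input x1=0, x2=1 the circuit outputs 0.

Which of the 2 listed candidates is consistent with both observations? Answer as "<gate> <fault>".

g2 stuck-at-1

Evaluate each candidate on input x1=0, x2=1:
  g3 stuck-at-1: g1=1, g2=1, g3=1 [stuck-at-1] → 1 — eliminated
  g2 stuck-at-1: g1=1, g2=1 [stuck-at-1], g3=0 → 0 — matches
Only g2 stuck-at-1 reproduces the observed 0.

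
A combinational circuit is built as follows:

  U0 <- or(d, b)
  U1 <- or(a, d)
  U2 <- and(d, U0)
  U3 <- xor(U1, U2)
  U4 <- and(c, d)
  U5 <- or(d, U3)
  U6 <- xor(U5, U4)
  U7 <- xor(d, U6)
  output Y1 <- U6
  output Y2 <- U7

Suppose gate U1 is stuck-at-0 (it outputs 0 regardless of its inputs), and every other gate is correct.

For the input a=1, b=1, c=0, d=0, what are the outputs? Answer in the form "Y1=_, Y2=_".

Y1=0, Y2=0

Propagate with U1 forced: U0=1, U1=0 [stuck-at-0], U2=0, U3=0, U4=0, U5=0, U6=0, U7=0.
So the outputs are Y1=0, Y2=0. (Without the fault they would be Y1=1, Y2=1.)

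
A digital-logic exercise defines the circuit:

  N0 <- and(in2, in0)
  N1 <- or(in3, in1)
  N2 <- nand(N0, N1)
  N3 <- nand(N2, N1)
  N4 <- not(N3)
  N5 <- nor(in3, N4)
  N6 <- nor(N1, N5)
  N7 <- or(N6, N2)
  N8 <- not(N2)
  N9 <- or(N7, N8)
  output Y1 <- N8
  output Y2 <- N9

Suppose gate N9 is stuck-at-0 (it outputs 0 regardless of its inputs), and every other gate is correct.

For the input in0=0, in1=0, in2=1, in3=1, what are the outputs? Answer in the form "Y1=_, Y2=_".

Propagate with N9 forced: N0=0, N1=1, N2=1, N3=0, N4=1, N5=0, N6=0, N7=1, N8=0, N9=0 [stuck-at-0].
So the outputs are Y1=0, Y2=0. (Without the fault they would be Y1=0, Y2=1.)

Y1=0, Y2=0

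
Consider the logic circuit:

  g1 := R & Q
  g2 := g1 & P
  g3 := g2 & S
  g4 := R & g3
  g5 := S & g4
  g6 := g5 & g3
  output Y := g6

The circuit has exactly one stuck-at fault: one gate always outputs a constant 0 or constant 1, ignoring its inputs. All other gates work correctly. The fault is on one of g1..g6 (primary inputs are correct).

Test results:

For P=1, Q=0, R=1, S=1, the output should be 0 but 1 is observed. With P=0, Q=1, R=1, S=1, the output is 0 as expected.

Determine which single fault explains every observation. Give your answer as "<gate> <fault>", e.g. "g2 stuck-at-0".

Fault-free values for test 1 (P=1, Q=0, R=1, S=1): g1=0, g2=0, g3=0, g4=0, g5=0, g6=0, giving Y=0. Observed 1.
Test 1: faults giving observed 1 are {g1 stuck-at-1, g2 stuck-at-1, g3 stuck-at-1, g6 stuck-at-1}.
Test 2 (P=0, Q=1, R=1, S=1): fault-free g1=1, g2=0, g3=0, g4=0, g5=0, g6=0 → 0; observed 0. Eliminates g2 stuck-at-1, g3 stuck-at-1, g6 stuck-at-1.
Only g1 stuck-at-1 is consistent with every test.

g1 stuck-at-1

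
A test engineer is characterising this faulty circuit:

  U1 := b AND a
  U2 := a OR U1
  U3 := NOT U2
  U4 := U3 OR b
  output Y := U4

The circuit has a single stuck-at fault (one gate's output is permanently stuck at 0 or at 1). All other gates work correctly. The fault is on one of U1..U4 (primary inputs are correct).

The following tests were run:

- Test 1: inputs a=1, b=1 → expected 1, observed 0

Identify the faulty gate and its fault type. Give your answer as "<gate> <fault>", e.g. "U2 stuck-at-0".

U4 stuck-at-0

Fault-free values for test 1 (a=1, b=1): U1=1, U2=1, U3=0, U4=1, giving Y=1. Observed 0.
Test 1: faults giving observed 0 are {U4 stuck-at-0}.
Only U4 stuck-at-0 is consistent with every test.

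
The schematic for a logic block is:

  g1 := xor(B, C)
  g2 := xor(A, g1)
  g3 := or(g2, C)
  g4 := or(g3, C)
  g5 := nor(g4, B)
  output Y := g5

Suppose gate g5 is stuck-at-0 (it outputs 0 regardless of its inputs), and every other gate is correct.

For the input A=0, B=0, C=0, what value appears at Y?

0

Propagate with g5 forced: g1=0, g2=0, g3=0, g4=0, g5=0 [stuck-at-0].
So Y = 0. (Without the fault it would be 1.)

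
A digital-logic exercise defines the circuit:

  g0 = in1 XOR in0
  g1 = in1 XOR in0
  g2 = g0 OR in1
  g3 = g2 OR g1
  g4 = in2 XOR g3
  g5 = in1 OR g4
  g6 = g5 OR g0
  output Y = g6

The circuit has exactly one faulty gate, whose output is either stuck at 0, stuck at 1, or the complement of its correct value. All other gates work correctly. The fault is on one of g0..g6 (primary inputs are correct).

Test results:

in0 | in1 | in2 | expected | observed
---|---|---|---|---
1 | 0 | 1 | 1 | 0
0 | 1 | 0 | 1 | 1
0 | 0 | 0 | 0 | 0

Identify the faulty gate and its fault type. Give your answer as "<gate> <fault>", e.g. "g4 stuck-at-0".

Fault-free values for test 1 (in0=1, in1=0, in2=1): g0=1, g1=1, g2=1, g3=1, g4=0, g5=0, g6=1, giving Y=1. Observed 0.
Test 1: faults giving observed 0 are {g0 stuck-at-0, g0 inverted output, g6 stuck-at-0, g6 inverted output}.
Test 2 (in0=0, in1=1, in2=0): fault-free g0=1, g1=1, g2=1, g3=1, g4=1, g5=1, g6=1 → 1; observed 1. Eliminates g6 stuck-at-0, g6 inverted output.
Test 3 (in0=0, in1=0, in2=0): fault-free g0=0, g1=0, g2=0, g3=0, g4=0, g5=0, g6=0 → 0; observed 0. Eliminates g0 inverted output.
Only g0 stuck-at-0 is consistent with every test.

g0 stuck-at-0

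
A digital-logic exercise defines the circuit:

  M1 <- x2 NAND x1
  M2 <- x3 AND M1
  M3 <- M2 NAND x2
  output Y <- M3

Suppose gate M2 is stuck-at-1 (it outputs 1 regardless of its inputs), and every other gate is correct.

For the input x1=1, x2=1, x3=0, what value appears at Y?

0

Propagate with M2 forced: M1=0, M2=1 [stuck-at-1], M3=0.
So Y = 0. (Without the fault it would be 1.)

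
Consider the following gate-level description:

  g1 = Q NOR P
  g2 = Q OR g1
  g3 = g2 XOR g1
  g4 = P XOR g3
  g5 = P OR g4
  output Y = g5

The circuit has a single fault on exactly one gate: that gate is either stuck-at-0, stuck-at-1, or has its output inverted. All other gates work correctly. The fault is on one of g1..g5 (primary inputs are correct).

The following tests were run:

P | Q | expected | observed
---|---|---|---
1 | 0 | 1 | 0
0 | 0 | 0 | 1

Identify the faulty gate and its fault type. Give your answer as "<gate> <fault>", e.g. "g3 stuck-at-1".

g5 inverted output

Fault-free values for test 1 (P=1, Q=0): g1=0, g2=0, g3=0, g4=1, g5=1, giving Y=1. Observed 0.
Test 1: faults giving observed 0 are {g5 stuck-at-0, g5 inverted output}.
Test 2 (P=0, Q=0): fault-free g1=1, g2=1, g3=0, g4=0, g5=0 → 0; observed 1. Eliminates g5 stuck-at-0.
Only g5 inverted output is consistent with every test.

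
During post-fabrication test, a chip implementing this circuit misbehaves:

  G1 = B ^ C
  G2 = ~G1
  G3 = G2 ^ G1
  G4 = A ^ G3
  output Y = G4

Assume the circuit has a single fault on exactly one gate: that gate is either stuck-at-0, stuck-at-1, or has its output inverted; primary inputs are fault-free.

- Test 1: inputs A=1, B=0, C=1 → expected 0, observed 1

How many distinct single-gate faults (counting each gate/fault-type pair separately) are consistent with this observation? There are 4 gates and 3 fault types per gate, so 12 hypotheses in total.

Fault-free: G1=1, G2=0, G3=1, G4=0 → 0. Observed 1.
  G1 stuck-at-0: output 0 ✗
  G1 stuck-at-1: output 0 ✗
  G1 inverted output: output 0 ✗
  G2 stuck-at-0: output 0 ✗
  G2 stuck-at-1: output 1 ✓
  G2 inverted output: output 1 ✓
  G3 stuck-at-0: output 1 ✓
  G3 stuck-at-1: output 0 ✗
  G3 inverted output: output 1 ✓
  G4 stuck-at-0: output 0 ✗
  G4 stuck-at-1: output 1 ✓
  G4 inverted output: output 1 ✓
Consistent faults: {G2 stuck-at-1, G2 inverted output, G3 stuck-at-0, G3 inverted output, G4 stuck-at-1, G4 inverted output} — 6 in all.

6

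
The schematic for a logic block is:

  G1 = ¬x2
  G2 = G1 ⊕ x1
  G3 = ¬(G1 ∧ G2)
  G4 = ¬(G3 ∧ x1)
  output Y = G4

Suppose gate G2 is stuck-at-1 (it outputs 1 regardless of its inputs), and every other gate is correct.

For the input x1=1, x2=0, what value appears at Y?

Propagate with G2 forced: G1=1, G2=1 [stuck-at-1], G3=0, G4=1.
So Y = 1. (Without the fault it would be 0.)

1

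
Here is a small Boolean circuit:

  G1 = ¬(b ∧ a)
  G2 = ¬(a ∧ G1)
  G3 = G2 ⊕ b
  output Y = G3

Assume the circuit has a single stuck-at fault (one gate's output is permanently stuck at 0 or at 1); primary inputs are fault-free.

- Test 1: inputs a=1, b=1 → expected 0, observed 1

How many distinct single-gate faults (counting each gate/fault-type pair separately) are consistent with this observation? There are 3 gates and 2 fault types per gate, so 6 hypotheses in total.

Fault-free: G1=0, G2=1, G3=0 → 0. Observed 1.
  G1 stuck-at-0: output 0 ✗
  G1 stuck-at-1: output 1 ✓
  G2 stuck-at-0: output 1 ✓
  G2 stuck-at-1: output 0 ✗
  G3 stuck-at-0: output 0 ✗
  G3 stuck-at-1: output 1 ✓
Consistent faults: {G1 stuck-at-1, G2 stuck-at-0, G3 stuck-at-1} — 3 in all.

3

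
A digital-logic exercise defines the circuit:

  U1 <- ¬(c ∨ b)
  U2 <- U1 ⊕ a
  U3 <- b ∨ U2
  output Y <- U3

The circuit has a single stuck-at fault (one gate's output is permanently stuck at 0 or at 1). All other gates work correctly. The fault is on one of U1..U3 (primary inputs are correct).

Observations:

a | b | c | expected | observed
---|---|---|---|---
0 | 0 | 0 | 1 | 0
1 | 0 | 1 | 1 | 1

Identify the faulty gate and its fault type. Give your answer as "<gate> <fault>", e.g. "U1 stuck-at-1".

U1 stuck-at-0

Fault-free values for test 1 (a=0, b=0, c=0): U1=1, U2=1, U3=1, giving Y=1. Observed 0.
Test 1: faults giving observed 0 are {U1 stuck-at-0, U2 stuck-at-0, U3 stuck-at-0}.
Test 2 (a=1, b=0, c=1): fault-free U1=0, U2=1, U3=1 → 1; observed 1. Eliminates U2 stuck-at-0, U3 stuck-at-0.
Only U1 stuck-at-0 is consistent with every test.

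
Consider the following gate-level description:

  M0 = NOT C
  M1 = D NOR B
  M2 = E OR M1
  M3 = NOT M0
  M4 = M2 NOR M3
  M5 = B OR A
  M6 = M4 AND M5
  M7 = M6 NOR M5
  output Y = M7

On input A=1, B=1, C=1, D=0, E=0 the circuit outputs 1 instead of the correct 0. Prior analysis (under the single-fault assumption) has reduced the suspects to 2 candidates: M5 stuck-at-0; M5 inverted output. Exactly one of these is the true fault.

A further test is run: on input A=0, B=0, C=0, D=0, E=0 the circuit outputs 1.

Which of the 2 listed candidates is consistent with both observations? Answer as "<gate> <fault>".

Evaluate each candidate on input A=0, B=0, C=0, D=0, E=0:
  M5 stuck-at-0: M0=1, M1=1, M2=1, M3=0, M4=0, M5=0 [stuck-at-0], M6=0, M7=1 → 1 — matches
  M5 inverted output: M0=1, M1=1, M2=1, M3=0, M4=0, M5=1 [inverted output], M6=0, M7=0 → 0 — eliminated
Only M5 stuck-at-0 reproduces the observed 1.

M5 stuck-at-0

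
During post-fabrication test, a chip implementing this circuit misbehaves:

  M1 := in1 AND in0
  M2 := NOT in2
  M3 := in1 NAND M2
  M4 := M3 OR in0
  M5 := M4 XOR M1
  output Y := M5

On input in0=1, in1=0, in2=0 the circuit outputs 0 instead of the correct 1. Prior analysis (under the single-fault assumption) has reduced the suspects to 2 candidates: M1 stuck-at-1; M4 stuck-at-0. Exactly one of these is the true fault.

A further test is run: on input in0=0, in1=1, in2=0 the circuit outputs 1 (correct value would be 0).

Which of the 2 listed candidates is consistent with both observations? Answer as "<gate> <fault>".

M1 stuck-at-1

Evaluate each candidate on input in0=0, in1=1, in2=0:
  M1 stuck-at-1: M1=1 [stuck-at-1], M2=1, M3=0, M4=0, M5=1 → 1 — matches
  M4 stuck-at-0: M1=0, M2=1, M3=0, M4=0 [stuck-at-0], M5=0 → 0 — eliminated
Only M1 stuck-at-1 reproduces the observed 1.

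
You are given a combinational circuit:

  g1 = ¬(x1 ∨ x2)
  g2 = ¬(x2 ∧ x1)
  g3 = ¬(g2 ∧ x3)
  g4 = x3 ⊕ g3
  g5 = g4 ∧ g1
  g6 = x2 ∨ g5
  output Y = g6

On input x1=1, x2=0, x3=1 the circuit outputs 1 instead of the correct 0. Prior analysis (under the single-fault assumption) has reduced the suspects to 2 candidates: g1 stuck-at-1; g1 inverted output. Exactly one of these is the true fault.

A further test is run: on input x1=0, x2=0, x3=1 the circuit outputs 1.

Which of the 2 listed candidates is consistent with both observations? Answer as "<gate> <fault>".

g1 stuck-at-1

Evaluate each candidate on input x1=0, x2=0, x3=1:
  g1 stuck-at-1: g1=1 [stuck-at-1], g2=1, g3=0, g4=1, g5=1, g6=1 → 1 — matches
  g1 inverted output: g1=0 [inverted output], g2=1, g3=0, g4=1, g5=0, g6=0 → 0 — eliminated
Only g1 stuck-at-1 reproduces the observed 1.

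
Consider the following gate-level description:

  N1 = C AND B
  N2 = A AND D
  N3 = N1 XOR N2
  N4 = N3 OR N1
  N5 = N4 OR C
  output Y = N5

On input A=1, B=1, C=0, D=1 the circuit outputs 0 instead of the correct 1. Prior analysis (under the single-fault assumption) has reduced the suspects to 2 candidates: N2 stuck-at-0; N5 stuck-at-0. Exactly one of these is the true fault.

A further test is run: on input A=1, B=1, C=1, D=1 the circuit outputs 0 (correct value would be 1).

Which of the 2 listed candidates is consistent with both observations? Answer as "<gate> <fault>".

N5 stuck-at-0

Evaluate each candidate on input A=1, B=1, C=1, D=1:
  N2 stuck-at-0: N1=1, N2=0 [stuck-at-0], N3=1, N4=1, N5=1 → 1 — eliminated
  N5 stuck-at-0: N1=1, N2=1, N3=0, N4=1, N5=0 [stuck-at-0] → 0 — matches
Only N5 stuck-at-0 reproduces the observed 0.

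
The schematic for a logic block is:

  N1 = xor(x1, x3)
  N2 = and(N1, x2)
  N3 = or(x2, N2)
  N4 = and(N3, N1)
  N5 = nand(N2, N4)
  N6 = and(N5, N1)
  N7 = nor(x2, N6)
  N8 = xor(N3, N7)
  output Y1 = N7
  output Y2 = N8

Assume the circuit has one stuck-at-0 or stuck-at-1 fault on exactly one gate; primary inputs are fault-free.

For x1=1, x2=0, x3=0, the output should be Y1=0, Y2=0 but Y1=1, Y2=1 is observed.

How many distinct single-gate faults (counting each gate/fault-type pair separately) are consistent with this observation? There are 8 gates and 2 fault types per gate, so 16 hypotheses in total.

4

Fault-free: N1=1, N2=0, N3=0, N4=0, N5=1, N6=1, N7=0, N8=0 → Y1=0, Y2=0. Observed Y1=1, Y2=1.
  N1: stuck-at-0 ✓; others ✗
  N2: none of the 2 fault types match ✗
  N3: none of the 2 fault types match ✗
  N4: none of the 2 fault types match ✗
  N5: stuck-at-0 ✓; others ✗
  N6: stuck-at-0 ✓; others ✗
  N7: stuck-at-1 ✓; others ✗
  N8: none of the 2 fault types match ✗
Consistent faults: {N1 stuck-at-0, N5 stuck-at-0, N6 stuck-at-0, N7 stuck-at-1} — 4 in all.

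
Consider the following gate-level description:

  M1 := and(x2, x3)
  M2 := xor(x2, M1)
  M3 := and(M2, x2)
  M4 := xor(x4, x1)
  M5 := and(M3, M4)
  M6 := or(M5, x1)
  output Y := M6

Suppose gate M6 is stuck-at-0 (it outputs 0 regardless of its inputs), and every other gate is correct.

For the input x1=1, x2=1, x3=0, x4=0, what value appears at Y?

0

Propagate with M6 forced: M1=0, M2=1, M3=1, M4=1, M5=1, M6=0 [stuck-at-0].
So Y = 0. (Without the fault it would be 1.)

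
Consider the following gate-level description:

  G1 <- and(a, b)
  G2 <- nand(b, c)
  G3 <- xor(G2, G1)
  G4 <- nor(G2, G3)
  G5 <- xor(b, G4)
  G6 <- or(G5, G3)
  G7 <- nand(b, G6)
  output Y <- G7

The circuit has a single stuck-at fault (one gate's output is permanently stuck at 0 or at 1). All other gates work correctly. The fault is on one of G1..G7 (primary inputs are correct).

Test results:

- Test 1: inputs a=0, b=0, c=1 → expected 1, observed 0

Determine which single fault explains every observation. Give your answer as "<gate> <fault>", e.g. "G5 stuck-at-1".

Fault-free values for test 1 (a=0, b=0, c=1): G1=0, G2=1, G3=1, G4=0, G5=0, G6=1, G7=1, giving Y=1. Observed 0.
Test 1: faults giving observed 0 are {G7 stuck-at-0}.
Only G7 stuck-at-0 is consistent with every test.

G7 stuck-at-0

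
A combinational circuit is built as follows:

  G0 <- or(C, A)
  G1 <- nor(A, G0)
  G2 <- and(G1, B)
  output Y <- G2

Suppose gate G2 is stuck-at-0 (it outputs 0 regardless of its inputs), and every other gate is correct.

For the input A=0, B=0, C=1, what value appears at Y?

0

Propagate with G2 forced: G0=1, G1=0, G2=0 [stuck-at-0].
So Y = 0. (Same as the fault-free value — the fault is masked on this input.)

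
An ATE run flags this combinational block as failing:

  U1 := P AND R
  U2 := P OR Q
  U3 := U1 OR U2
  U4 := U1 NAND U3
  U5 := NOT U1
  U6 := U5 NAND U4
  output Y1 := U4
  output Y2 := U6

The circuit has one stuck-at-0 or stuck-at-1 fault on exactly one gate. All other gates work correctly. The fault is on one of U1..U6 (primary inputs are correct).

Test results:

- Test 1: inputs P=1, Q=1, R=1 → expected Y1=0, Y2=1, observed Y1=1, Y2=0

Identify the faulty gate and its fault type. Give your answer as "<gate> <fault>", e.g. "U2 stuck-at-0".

Fault-free values for test 1 (P=1, Q=1, R=1): U1=1, U2=1, U3=1, U4=0, U5=0, U6=1, giving Y1=0, Y2=1. Observed Y1=1, Y2=0.
Test 1: faults giving observed Y1=1, Y2=0 are {U1 stuck-at-0}.
Only U1 stuck-at-0 is consistent with every test.

U1 stuck-at-0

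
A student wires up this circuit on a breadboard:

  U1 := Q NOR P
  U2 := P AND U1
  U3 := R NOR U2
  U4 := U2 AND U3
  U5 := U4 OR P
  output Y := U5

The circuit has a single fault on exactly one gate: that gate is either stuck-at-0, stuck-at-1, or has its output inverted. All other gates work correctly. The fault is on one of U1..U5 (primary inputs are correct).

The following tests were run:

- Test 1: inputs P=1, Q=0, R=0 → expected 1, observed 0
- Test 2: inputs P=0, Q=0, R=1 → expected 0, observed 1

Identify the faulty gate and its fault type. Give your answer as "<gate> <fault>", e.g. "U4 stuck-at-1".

U5 inverted output

Fault-free values for test 1 (P=1, Q=0, R=0): U1=0, U2=0, U3=1, U4=0, U5=1, giving Y=1. Observed 0.
Test 1: faults giving observed 0 are {U5 stuck-at-0, U5 inverted output}.
Test 2 (P=0, Q=0, R=1): fault-free U1=1, U2=0, U3=0, U4=0, U5=0 → 0; observed 1. Eliminates U5 stuck-at-0.
Only U5 inverted output is consistent with every test.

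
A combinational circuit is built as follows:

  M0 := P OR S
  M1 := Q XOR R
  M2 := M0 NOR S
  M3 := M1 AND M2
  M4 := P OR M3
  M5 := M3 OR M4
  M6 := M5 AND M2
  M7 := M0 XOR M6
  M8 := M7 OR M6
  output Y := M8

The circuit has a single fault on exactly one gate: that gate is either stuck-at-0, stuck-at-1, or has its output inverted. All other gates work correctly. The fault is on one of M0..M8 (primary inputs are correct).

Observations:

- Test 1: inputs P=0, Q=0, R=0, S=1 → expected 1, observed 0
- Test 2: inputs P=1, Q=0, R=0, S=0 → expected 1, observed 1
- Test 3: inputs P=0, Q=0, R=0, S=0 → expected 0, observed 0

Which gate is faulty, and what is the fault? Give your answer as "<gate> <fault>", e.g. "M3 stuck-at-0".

Fault-free values for test 1 (P=0, Q=0, R=0, S=1): M0=1, M1=0, M2=0, M3=0, M4=0, M5=0, M6=0, M7=1, M8=1, giving Y=1. Observed 0.
Test 1: faults giving observed 0 are {M0 stuck-at-0, M0 inverted output, M7 stuck-at-0, M7 inverted output, M8 stuck-at-0, M8 inverted output}.
Test 2 (P=1, Q=0, R=0, S=0): fault-free M0=1, M1=0, M2=0, M3=0, M4=1, M5=1, M6=0, M7=1, M8=1 → 1; observed 1. Eliminates M7 stuck-at-0, M7 inverted output, M8 stuck-at-0, M8 inverted output.
Test 3 (P=0, Q=0, R=0, S=0): fault-free M0=0, M1=0, M2=1, M3=0, M4=0, M5=0, M6=0, M7=0, M8=0 → 0; observed 0. Eliminates M0 inverted output.
Only M0 stuck-at-0 is consistent with every test.

M0 stuck-at-0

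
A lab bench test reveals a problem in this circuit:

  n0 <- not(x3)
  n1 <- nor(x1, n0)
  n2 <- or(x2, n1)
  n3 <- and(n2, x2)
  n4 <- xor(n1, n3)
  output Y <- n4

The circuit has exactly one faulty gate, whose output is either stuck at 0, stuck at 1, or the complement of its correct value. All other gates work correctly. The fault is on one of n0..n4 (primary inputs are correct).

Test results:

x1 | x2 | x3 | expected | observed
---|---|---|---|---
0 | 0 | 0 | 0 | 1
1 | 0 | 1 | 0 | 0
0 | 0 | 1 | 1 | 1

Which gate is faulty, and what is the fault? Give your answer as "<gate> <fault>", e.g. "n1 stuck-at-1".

n0 stuck-at-0

Fault-free values for test 1 (x1=0, x2=0, x3=0): n0=1, n1=0, n2=0, n3=0, n4=0, giving Y=0. Observed 1.
Test 1: faults giving observed 1 are {n0 stuck-at-0, n0 inverted output, n1 stuck-at-1, n1 inverted output, n3 stuck-at-1, n3 inverted output, n4 stuck-at-1, n4 inverted output}.
Test 2 (x1=1, x2=0, x3=1): fault-free n0=0, n1=0, n2=0, n3=0, n4=0 → 0; observed 0. Eliminates n1 stuck-at-1, n1 inverted output, n3 stuck-at-1, n3 inverted output, n4 stuck-at-1, n4 inverted output.
Test 3 (x1=0, x2=0, x3=1): fault-free n0=0, n1=1, n2=1, n3=0, n4=1 → 1; observed 1. Eliminates n0 inverted output.
Only n0 stuck-at-0 is consistent with every test.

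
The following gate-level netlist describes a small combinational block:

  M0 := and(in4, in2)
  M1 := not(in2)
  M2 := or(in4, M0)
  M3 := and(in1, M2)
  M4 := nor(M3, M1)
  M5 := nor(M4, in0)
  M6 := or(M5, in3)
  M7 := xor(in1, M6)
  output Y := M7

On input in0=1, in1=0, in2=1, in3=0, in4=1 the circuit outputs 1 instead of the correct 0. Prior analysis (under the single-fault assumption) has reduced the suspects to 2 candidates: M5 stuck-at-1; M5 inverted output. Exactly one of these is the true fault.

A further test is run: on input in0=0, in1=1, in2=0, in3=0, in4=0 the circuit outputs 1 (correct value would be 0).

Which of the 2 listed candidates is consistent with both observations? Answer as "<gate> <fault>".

Evaluate each candidate on input in0=0, in1=1, in2=0, in3=0, in4=0:
  M5 stuck-at-1: M0=0, M1=1, M2=0, M3=0, M4=0, M5=1 [stuck-at-1], M6=1, M7=0 → 0 — eliminated
  M5 inverted output: M0=0, M1=1, M2=0, M3=0, M4=0, M5=0 [inverted output], M6=0, M7=1 → 1 — matches
Only M5 inverted output reproduces the observed 1.

M5 inverted output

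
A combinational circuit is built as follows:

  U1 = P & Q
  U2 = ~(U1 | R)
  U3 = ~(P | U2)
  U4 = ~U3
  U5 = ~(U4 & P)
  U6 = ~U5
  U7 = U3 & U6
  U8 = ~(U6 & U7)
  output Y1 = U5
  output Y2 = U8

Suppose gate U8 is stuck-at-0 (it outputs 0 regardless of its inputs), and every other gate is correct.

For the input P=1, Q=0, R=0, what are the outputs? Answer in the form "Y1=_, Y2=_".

Y1=0, Y2=0

Propagate with U8 forced: U1=0, U2=1, U3=0, U4=1, U5=0, U6=1, U7=0, U8=0 [stuck-at-0].
So the outputs are Y1=0, Y2=0. (Without the fault they would be Y1=0, Y2=1.)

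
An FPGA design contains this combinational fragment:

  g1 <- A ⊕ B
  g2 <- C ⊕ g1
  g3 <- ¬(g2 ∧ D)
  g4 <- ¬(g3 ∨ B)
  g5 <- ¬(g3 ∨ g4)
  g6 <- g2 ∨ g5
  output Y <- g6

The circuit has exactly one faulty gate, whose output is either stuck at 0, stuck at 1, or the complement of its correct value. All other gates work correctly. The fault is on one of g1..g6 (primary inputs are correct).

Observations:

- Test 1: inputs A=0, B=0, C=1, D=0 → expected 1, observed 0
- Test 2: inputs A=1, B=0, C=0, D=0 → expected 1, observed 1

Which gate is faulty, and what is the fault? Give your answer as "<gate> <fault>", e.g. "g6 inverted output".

Fault-free values for test 1 (A=0, B=0, C=1, D=0): g1=0, g2=1, g3=1, g4=0, g5=0, g6=1, giving Y=1. Observed 0.
Test 1: faults giving observed 0 are {g1 stuck-at-1, g1 inverted output, g2 stuck-at-0, g2 inverted output, g6 stuck-at-0, g6 inverted output}.
Test 2 (A=1, B=0, C=0, D=0): fault-free g1=1, g2=1, g3=1, g4=0, g5=0, g6=1 → 1; observed 1. Eliminates g1 inverted output, g2 stuck-at-0, g2 inverted output, g6 stuck-at-0, g6 inverted output.
Only g1 stuck-at-1 is consistent with every test.

g1 stuck-at-1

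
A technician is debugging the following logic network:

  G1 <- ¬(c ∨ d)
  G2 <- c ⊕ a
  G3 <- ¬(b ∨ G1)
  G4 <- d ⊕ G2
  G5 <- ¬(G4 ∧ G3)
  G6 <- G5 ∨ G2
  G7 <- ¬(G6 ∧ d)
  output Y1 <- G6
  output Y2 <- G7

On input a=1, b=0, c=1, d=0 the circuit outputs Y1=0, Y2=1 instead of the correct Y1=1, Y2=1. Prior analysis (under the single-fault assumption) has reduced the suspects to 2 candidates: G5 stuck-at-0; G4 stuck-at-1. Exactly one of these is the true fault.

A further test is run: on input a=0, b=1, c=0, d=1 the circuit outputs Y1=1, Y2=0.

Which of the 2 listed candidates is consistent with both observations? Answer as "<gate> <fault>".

G4 stuck-at-1

Evaluate each candidate on input a=0, b=1, c=0, d=1:
  G5 stuck-at-0: G1=0, G2=0, G3=0, G4=1, G5=0 [stuck-at-0], G6=0, G7=1 → Y1=0, Y2=1 — eliminated
  G4 stuck-at-1: G1=0, G2=0, G3=0, G4=1 [stuck-at-1], G5=1, G6=1, G7=0 → Y1=1, Y2=0 — matches
Only G4 stuck-at-1 reproduces the observed Y1=1, Y2=0.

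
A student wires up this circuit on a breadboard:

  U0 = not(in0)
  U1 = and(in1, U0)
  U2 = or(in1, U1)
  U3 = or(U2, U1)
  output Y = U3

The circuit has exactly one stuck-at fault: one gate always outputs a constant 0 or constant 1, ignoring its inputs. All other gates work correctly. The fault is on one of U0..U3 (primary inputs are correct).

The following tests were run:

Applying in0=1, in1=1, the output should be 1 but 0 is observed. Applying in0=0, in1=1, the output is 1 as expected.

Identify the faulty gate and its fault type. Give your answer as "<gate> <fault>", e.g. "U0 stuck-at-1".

Fault-free values for test 1 (in0=1, in1=1): U0=0, U1=0, U2=1, U3=1, giving Y=1. Observed 0.
Test 1: faults giving observed 0 are {U2 stuck-at-0, U3 stuck-at-0}.
Test 2 (in0=0, in1=1): fault-free U0=1, U1=1, U2=1, U3=1 → 1; observed 1. Eliminates U3 stuck-at-0.
Only U2 stuck-at-0 is consistent with every test.

U2 stuck-at-0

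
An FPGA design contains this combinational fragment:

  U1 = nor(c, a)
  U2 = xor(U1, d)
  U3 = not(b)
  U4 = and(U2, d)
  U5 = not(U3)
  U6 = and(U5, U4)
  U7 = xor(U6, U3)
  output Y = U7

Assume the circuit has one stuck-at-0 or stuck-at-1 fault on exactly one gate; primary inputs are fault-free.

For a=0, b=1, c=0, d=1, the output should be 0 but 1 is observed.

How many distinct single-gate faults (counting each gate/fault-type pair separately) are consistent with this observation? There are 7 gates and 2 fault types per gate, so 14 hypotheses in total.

6

Fault-free: U1=1, U2=0, U3=0, U4=0, U5=1, U6=0, U7=0 → 0. Observed 1.
  U1 stuck-at-0: output 1 ✓
  U1 stuck-at-1: output 0 ✗
  U2 stuck-at-0: output 0 ✗
  U2 stuck-at-1: output 1 ✓
  U3 stuck-at-0: output 0 ✗
  U3 stuck-at-1: output 1 ✓
  U4 stuck-at-0: output 0 ✗
  U4 stuck-at-1: output 1 ✓
  U5 stuck-at-0: output 0 ✗
  U5 stuck-at-1: output 0 ✗
  U6 stuck-at-0: output 0 ✗
  U6 stuck-at-1: output 1 ✓
  U7 stuck-at-0: output 0 ✗
  U7 stuck-at-1: output 1 ✓
Consistent faults: {U1 stuck-at-0, U2 stuck-at-1, U3 stuck-at-1, U4 stuck-at-1, U6 stuck-at-1, U7 stuck-at-1} — 6 in all.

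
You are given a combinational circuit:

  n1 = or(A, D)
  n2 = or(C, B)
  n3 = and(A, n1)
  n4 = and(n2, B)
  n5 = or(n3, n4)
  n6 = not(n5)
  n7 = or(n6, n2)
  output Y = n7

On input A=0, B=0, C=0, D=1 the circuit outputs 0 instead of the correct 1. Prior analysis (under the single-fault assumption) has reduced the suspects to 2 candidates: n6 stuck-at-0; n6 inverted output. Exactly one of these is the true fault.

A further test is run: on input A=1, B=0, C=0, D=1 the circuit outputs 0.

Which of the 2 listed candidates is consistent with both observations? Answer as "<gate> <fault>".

Evaluate each candidate on input A=1, B=0, C=0, D=1:
  n6 stuck-at-0: n1=1, n2=0, n3=1, n4=0, n5=1, n6=0 [stuck-at-0], n7=0 → 0 — matches
  n6 inverted output: n1=1, n2=0, n3=1, n4=0, n5=1, n6=1 [inverted output], n7=1 → 1 — eliminated
Only n6 stuck-at-0 reproduces the observed 0.

n6 stuck-at-0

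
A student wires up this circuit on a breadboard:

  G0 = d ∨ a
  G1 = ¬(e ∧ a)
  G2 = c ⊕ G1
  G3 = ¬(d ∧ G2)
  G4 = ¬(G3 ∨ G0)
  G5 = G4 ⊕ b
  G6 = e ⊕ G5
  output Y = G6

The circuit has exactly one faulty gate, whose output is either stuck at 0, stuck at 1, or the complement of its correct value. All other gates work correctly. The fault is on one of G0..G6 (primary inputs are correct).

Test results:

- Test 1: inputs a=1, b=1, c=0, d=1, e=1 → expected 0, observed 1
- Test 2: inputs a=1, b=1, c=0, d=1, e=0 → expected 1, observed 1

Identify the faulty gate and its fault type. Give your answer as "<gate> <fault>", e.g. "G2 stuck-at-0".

Fault-free values for test 1 (a=1, b=1, c=0, d=1, e=1): G0=1, G1=0, G2=0, G3=1, G4=0, G5=1, G6=0, giving Y=0. Observed 1.
Test 1: faults giving observed 1 are {G4 stuck-at-1, G4 inverted output, G5 stuck-at-0, G5 inverted output, G6 stuck-at-1, G6 inverted output}.
Test 2 (a=1, b=1, c=0, d=1, e=0): fault-free G0=1, G1=1, G2=1, G3=0, G4=0, G5=1, G6=1 → 1; observed 1. Eliminates G4 stuck-at-1, G4 inverted output, G5 stuck-at-0, G5 inverted output, G6 inverted output.
Only G6 stuck-at-1 is consistent with every test.

G6 stuck-at-1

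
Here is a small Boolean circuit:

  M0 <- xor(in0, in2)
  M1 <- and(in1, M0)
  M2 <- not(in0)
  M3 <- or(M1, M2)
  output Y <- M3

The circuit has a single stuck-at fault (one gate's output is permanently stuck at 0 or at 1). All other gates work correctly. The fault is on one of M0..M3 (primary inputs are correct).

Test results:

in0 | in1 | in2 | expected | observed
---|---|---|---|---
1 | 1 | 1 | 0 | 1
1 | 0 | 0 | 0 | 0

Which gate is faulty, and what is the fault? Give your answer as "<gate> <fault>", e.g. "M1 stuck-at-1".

Fault-free values for test 1 (in0=1, in1=1, in2=1): M0=0, M1=0, M2=0, M3=0, giving Y=0. Observed 1.
Test 1: faults giving observed 1 are {M0 stuck-at-1, M1 stuck-at-1, M2 stuck-at-1, M3 stuck-at-1}.
Test 2 (in0=1, in1=0, in2=0): fault-free M0=1, M1=0, M2=0, M3=0 → 0; observed 0. Eliminates M1 stuck-at-1, M2 stuck-at-1, M3 stuck-at-1.
Only M0 stuck-at-1 is consistent with every test.

M0 stuck-at-1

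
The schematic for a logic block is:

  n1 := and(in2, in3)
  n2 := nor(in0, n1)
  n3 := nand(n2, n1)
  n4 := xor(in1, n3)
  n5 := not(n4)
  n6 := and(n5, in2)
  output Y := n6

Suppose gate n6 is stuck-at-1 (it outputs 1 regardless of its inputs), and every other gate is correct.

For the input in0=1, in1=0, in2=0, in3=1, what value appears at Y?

Propagate with n6 forced: n1=0, n2=0, n3=1, n4=1, n5=0, n6=1 [stuck-at-1].
So Y = 1. (Without the fault it would be 0.)

1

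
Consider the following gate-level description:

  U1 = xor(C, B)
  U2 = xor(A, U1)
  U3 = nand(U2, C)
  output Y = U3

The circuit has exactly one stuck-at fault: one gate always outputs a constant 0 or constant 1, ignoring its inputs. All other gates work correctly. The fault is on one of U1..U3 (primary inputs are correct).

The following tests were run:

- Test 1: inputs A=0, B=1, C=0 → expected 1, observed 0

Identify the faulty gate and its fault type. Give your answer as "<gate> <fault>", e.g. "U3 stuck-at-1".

Fault-free values for test 1 (A=0, B=1, C=0): U1=1, U2=1, U3=1, giving Y=1. Observed 0.
Test 1: faults giving observed 0 are {U3 stuck-at-0}.
Only U3 stuck-at-0 is consistent with every test.

U3 stuck-at-0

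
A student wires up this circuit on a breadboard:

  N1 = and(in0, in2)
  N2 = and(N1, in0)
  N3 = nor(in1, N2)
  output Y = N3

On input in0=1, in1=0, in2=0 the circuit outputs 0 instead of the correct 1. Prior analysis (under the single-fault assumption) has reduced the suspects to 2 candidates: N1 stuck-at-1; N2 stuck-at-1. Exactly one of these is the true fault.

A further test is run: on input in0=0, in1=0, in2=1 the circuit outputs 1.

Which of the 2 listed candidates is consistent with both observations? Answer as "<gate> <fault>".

Evaluate each candidate on input in0=0, in1=0, in2=1:
  N1 stuck-at-1: N1=1 [stuck-at-1], N2=0, N3=1 → 1 — matches
  N2 stuck-at-1: N1=0, N2=1 [stuck-at-1], N3=0 → 0 — eliminated
Only N1 stuck-at-1 reproduces the observed 1.

N1 stuck-at-1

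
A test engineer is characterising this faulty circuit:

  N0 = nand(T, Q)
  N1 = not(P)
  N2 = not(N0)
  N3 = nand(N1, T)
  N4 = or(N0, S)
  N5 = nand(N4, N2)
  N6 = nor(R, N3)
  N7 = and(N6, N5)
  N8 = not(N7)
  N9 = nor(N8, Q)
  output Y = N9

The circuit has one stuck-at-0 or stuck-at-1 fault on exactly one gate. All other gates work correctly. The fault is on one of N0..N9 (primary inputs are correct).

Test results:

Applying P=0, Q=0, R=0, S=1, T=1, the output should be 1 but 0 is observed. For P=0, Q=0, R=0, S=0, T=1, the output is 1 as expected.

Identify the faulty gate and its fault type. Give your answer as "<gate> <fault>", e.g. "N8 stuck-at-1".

Fault-free values for test 1 (P=0, Q=0, R=0, S=1, T=1): N0=1, N1=1, N2=0, N3=0, N4=1, N5=1, N6=1, N7=1, N8=0, N9=1, giving Y=1. Observed 0.
Test 1: faults giving observed 0 are {N0 stuck-at-0, N1 stuck-at-0, N2 stuck-at-1, N3 stuck-at-1, N5 stuck-at-0, N6 stuck-at-0, N7 stuck-at-0, N8 stuck-at-1, N9 stuck-at-0}.
Test 2 (P=0, Q=0, R=0, S=0, T=1): fault-free N0=1, N1=1, N2=0, N3=0, N4=1, N5=1, N6=1, N7=1, N8=0, N9=1 → 1; observed 1. Eliminates N1 stuck-at-0, N2 stuck-at-1, N3 stuck-at-1, N5 stuck-at-0, N6 stuck-at-0, N7 stuck-at-0, N8 stuck-at-1, N9 stuck-at-0.
Only N0 stuck-at-0 is consistent with every test.

N0 stuck-at-0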